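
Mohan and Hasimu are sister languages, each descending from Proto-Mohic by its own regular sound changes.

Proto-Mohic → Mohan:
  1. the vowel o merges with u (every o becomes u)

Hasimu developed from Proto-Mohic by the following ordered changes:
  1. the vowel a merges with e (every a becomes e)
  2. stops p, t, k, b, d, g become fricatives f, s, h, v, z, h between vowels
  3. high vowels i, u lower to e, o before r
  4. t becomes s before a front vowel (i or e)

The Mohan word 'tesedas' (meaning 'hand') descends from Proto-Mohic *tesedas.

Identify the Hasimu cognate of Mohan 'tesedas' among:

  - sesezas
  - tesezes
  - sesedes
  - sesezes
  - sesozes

sesezes

Hasimu: *tesedas > tesedes > tesezes > sesezes  (by vowel merger, intervocalic lenition, palatalisation)
Only 'sesezes' matches the regular Hasimu development of *tesedas.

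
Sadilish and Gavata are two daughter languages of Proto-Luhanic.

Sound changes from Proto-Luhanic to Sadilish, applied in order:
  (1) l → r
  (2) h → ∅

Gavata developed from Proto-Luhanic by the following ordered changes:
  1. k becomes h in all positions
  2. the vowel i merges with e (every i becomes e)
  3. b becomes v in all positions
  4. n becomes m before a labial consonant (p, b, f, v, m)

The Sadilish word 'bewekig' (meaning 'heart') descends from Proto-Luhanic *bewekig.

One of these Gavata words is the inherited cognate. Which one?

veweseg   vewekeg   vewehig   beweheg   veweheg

veweheg

Gavata: start from *bewekig.
  rule 1 (unconditioned shift): bewekig → bewehig
  rule 2 (vowel merger): bewehig → beweheg
  rule 3 (unconditioned shift): beweheg → veweheg
  rule 4: no change — veweheg
  ⇒ Gavata veweheg
The other candidates each miss or misapply at least one Gavata change.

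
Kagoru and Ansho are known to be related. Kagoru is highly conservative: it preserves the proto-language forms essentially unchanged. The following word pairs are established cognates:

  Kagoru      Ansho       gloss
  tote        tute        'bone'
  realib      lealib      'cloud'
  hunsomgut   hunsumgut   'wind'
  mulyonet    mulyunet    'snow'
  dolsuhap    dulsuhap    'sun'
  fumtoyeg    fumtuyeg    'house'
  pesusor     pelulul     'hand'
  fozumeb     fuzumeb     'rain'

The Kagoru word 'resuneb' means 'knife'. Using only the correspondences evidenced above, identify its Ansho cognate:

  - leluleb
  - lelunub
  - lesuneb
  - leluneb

leluneb

realib ~ lealib — Kagoru r corresponds to Ansho l word-initially before a front vowel.
pesusor ~ pelulul — Kagoru s corresponds to Ansho l between vowels (before a back vowel).
Applying these to Kagoru 'resuneb':
  resuneb → lesuneb   (r→l word-initially before a front vowel)
  lesuneb → leluneb   (s→l between vowels (before a back vowel))
So the Ansho cognate is 'leluneb'.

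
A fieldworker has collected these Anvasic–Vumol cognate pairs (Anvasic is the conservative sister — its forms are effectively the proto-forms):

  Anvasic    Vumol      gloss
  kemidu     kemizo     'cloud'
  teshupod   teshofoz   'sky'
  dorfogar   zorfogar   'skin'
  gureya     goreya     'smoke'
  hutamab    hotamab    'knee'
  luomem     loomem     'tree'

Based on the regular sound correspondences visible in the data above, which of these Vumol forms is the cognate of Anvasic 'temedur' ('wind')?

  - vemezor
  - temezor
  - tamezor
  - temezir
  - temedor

kemidu ~ kemizo — Anvasic d corresponds to Vumol z between vowels (before a back vowel).
gureya ~ goreya — Anvasic u corresponds to Vumol o after a consonant, before r.
Applying these to Anvasic 'temedur':
  temedur → temezur   (d→z between vowels (before a back vowel))
  temezur → temezor   (u→o after a consonant, before r)
So the Vumol cognate is 'temezor'.

temezor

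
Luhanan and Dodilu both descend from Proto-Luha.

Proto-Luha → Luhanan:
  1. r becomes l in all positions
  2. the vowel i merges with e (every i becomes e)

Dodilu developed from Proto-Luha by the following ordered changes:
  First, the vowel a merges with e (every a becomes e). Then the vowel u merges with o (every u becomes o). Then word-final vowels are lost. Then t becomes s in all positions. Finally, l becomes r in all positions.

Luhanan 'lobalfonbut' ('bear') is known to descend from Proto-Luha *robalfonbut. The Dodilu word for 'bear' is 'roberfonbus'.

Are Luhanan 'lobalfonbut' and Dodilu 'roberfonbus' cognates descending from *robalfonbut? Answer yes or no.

Derive the expected Dodilu reflex of *robalfonbut:
Dodilu: start from *robalfonbut.
  rule 1 (vowel merger): robalfonbut → robelfonbut
  rule 2 (vowel merger): robelfonbut → robelfonbot
  rule 3: no change — robelfonbot
  rule 4 (unconditioned shift): robelfonbot → robelfonbos
  rule 5 (unconditioned shift): robelfonbos → roberfonbos
  ⇒ Dodilu roberfonbos
The regular Dodilu reflex would be 'roberfonbos', but the attested form is 'roberfonbus'. The correspondence is irregular, so they are not cognates (the Dodilu form has a different source).

no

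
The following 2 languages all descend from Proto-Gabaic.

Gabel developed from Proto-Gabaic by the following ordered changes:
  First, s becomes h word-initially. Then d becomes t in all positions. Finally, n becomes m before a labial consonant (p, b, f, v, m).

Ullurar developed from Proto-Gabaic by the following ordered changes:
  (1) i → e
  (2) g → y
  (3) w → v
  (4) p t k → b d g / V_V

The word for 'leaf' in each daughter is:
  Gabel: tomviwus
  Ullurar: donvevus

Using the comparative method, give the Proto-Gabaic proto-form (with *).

Position 3: Gabel has m, Ullurar has n. Ullurar preserves n here (none of its changes turn any other segment into n), so the proto-segment is *n.
Position 1: Gabel has t, Ullurar has d. Taking the neighbouring segments as reconstructed: Gabel t could go back to *t or *d; Ullurar d can only go back to *d — the one source consistent with every daughter is *d.
Verify the candidate proto-form against each daughter:
Gabel: *donviwus
  donviwus (rule 1 does not apply)
  donviwus → tonviwus   [unconditioned shift]
  tonviwus → tomviwus   [nasal place assimilation]
  giving Gabel tomviwus.
Ullurar: *donviwus
  donviwus → donvewus   [vowel merger]
  donvewus (rule 2 does not apply)
  donvewus → donvevus   [unconditioned shift]
  donvevus (rule 4 does not apply)
  giving Ullurar donvevus.
*donviwus is the unique common source.

*donviwus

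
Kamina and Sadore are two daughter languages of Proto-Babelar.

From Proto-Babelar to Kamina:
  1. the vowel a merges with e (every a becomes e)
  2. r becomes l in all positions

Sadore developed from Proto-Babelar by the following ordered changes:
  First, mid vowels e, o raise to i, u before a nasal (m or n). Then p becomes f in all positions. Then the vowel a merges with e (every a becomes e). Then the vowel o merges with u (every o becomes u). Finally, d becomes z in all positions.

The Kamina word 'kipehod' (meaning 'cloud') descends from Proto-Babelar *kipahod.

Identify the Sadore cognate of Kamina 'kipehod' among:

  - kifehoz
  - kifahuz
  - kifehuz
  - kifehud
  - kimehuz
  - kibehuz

kifehuz

Sadore: start from *kipahod.
  rule 1: no change — kipahod
  rule 2 (unconditioned shift): kipahod → kifahod
  rule 3 (vowel merger): kifahod → kifehod
  rule 4 (vowel merger): kifehod → kifehud
  rule 5 (unconditioned shift): kifehud → kifehuz
  ⇒ Sadore kifehuz
The other candidates each miss or misapply at least one Sadore change.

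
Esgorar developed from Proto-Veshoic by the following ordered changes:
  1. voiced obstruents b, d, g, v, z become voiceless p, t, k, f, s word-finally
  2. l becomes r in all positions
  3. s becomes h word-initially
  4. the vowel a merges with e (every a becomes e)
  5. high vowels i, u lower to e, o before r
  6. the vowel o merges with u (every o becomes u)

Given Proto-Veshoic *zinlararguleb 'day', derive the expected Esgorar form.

Esgorar: *zinlararguleb
  zinlararguleb → zinlarargulep   [final devoicing]
  zinlarargulep → zinrarargurep   [unconditioned shift]
  zinrarargurep (rule 3 does not apply)
  zinrarargurep → zinrerergurep   [vowel merger]
  zinrerergurep → zinrerergorep   [pre-rhotic lowering]
  zinrerergorep → zinrerergurep   [vowel merger]
  giving Esgorar zinrerergurep.

zinrerergurep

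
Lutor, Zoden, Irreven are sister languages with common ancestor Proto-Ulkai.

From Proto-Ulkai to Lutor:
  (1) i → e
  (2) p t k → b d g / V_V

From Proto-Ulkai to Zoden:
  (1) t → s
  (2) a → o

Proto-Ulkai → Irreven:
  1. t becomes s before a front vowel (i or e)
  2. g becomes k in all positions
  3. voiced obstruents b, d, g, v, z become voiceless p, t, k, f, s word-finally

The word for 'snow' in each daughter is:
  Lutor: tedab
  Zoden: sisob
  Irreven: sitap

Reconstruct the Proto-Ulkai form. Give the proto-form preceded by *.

*titab

Position 4: Lutor has a, Zoden has o, Irreven has a. Lutor preserves a here (none of its changes turn any other segment into a), so the proto-segment is *a.
Position 2: Lutor has e, Zoden has i, Irreven has i. Zoden preserves i here (none of its changes turn any other segment into i), so the proto-segment is *i.
Position 3: Lutor has d, Zoden has s, Irreven has t. Taking the neighbouring segments as reconstructed: Lutor d could go back to *t or *d; Zoden s could go back to *t or *s; Irreven t can only go back to *t — the one source consistent with every daughter is *t.
Verify the candidate proto-form against each daughter:
Lutor: start from *titab.
  rule 1 (vowel merger): titab → tetab
  rule 2 (intervocalic voicing): tetab → tedab
  ⇒ Lutor tedab
Zoden: *titab
  titab → sisab   [unconditioned shift]
  sisab → sisob   [vowel merger]
  giving Zoden sisob.
Irreven: *titab > sitab > sitap  (by palatalisation, final devoicing)
No other proto-form is consistent with every reflex, so the reconstruction is *titab.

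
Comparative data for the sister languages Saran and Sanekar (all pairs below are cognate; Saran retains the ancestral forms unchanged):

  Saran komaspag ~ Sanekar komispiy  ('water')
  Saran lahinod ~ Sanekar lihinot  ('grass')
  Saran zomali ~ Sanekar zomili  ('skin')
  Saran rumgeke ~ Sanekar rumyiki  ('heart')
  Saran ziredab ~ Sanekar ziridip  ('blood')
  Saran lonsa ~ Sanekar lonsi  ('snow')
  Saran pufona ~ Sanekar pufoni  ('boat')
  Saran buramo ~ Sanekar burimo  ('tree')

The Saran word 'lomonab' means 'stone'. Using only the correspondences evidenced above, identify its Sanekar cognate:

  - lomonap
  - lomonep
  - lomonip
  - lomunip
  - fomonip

lomonip

ziredab ~ ziridip — Saran a corresponds to Sanekar i after a consonant, before a labial obstruent.
ziredab ~ ziridip — Saran b corresponds to Sanekar p word-finally.
Applying these to Saran 'lomonab':
  lomonab → lomonib   (a→i after a consonant, before a labial obstruent)
  lomonib → lomonip   (b→p word-finally)
So the Sanekar cognate is 'lomonip'.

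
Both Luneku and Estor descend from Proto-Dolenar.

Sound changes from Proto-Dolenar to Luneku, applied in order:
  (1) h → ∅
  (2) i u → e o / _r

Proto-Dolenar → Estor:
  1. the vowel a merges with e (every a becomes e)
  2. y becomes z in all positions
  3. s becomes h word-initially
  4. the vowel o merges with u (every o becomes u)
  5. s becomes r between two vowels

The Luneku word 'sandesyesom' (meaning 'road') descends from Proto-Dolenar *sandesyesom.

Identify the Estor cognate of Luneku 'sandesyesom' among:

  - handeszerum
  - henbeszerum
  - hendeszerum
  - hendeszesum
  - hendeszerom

hendeszerum

Estor: start from *sandesyesom.
  rule 1 (vowel merger): sandesyesom → sendesyesom
  rule 2 (unconditioned shift): sendesyesom → sendeszesom
  rule 3 (debuccalisation): sendeszesom → hendeszesom
  rule 4 (vowel merger): hendeszesom → hendeszesum
  rule 5 (rhotacism): hendeszesum → hendeszerum
  ⇒ Estor hendeszerum
Among the options, 'hendeszerum' alone shows every Estor change applied in order.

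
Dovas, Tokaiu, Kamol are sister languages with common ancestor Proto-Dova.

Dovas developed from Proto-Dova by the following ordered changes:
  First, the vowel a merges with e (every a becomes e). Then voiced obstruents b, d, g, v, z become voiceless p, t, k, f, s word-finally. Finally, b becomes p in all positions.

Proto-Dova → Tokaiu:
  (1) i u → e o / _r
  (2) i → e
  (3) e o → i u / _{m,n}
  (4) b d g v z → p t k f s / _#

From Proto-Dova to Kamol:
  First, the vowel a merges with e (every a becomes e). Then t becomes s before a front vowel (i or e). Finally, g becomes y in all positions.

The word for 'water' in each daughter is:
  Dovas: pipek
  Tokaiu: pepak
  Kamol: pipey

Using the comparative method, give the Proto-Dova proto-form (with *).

*pipag

Position 2: Dovas has i, Tokaiu has e, Kamol has i. Dovas preserves i here (none of its changes turn any other segment into i), so the proto-segment is *i.
Position 4: Dovas has e, Tokaiu has a, Kamol has e. Tokaiu preserves a here (none of its changes turn any other segment into a), so the proto-segment is *a.
Position 5: Dovas has k, Tokaiu has k, Kamol has y. Taking the neighbouring segments as reconstructed: Dovas k could go back to *k or *g; Tokaiu k could go back to *k or *g; Kamol y could go back to *g or *y — the one source consistent with every daughter is *g.
Continuing position by position gives *pipag; check it forward:
Dovas: *pipag > pipeg > pipek  (by vowel merger, final devoicing)
Tokaiu: *pipag > pepag > pepak  (by vowel merger, final devoicing)
Kamol: *pipag > pipeg > pipey  (by vowel merger, unconditioned shift)
Only *pipag yields all of Dovas pipek, Tokaiu pepak, Kamol pipey.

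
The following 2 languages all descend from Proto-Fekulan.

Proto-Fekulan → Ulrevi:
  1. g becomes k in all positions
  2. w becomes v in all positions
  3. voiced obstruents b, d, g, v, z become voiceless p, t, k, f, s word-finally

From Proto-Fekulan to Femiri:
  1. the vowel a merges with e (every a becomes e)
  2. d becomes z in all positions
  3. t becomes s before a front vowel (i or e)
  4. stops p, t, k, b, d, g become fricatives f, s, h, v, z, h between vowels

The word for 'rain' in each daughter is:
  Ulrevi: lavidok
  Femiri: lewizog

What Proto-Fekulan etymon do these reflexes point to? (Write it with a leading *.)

*lawidog

Position 7: Ulrevi has k, Femiri has g. Femiri preserves g here (none of its changes turn any other segment into g), so the proto-segment is *g.
Position 3: Ulrevi has v, Femiri has w. Femiri preserves w here (none of its changes turn any other segment into w), so the proto-segment is *w.
Position 5: Ulrevi has d, Femiri has z. Ulrevi preserves d here (none of its changes turn any other segment into d), so the proto-segment is *d.
This points to *lawidog. Verify forward in each daughter:
Ulrevi: start from *lawidog.
  rule 1 (unconditioned shift): lawidog → lawidok
  rule 2 (unconditioned shift): lawidok → lavidok
  rule 3: no change — lavidok
  ⇒ Ulrevi lavidok
Femiri: *lawidog > lewidog > lewizog  (by vowel merger, unconditioned shift)
Only *lawidog yields all of Ulrevi lavidok, Femiri lewizog.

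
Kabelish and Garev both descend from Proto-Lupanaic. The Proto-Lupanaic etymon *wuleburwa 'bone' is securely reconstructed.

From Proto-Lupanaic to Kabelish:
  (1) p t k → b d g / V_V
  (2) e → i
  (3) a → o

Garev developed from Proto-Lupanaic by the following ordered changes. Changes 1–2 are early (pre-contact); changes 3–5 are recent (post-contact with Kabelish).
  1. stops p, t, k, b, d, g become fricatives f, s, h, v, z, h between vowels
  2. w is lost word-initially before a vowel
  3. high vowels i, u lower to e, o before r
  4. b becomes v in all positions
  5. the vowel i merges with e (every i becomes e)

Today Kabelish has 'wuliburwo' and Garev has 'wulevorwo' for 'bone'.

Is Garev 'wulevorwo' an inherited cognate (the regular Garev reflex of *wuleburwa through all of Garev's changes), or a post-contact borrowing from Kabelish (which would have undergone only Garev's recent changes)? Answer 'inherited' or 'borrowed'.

If inherited, *wuleburwa would pass through all of Garev's changes:
Garev: start from *wuleburwa.
  rule 1 (intervocalic lenition): wuleburwa → wulevurwa
  rule 2 (glide loss): wulevurwa → ulevurwa
  rule 3 (pre-rhotic lowering): ulevurwa → ulevorwa
  rule 4: no change — ulevorwa
  rule 5: no change — ulevorwa
  ⇒ Garev ulevorwa
If borrowed from Kabelish 'wuliburwo' after the early changes, it would undergo only the recent ones:
  rule 3 (pre-rhotic lowering): wuliburwo → wuliborwo
  rule 4 (unconditioned shift): wuliborwo → wulivorwo
  rule 5 (vowel merger): wulivorwo → wulevorwo
  ⇒ as a loan: wulevorwo
Garev 'wulevorwo' matches the loan outcome 'wulevorwo', not the inherited 'ulevorwa' — it skipped the early Garev changes, so it was borrowed from Kabelish.

borrowed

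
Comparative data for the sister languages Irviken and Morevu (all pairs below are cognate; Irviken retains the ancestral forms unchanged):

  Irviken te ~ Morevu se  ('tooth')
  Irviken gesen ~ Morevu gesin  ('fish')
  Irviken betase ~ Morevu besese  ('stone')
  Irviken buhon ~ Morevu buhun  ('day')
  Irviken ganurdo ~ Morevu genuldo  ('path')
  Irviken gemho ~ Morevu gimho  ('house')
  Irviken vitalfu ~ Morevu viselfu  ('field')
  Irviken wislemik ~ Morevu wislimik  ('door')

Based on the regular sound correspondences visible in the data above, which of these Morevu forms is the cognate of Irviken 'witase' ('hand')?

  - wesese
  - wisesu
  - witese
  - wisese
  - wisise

betase ~ besese, vitalfu ~ viselfu — Irviken t corresponds to Morevu s between vowels (before a back vowel).
betase ~ besese, vitalfu ~ viselfu — Irviken a corresponds to Morevu e after a consonant, before a consonant other than r, m, n, p, b, f, v.
Applying these to Irviken 'witase':
  witase → wisase   (t→s between vowels (before a back vowel))
  wisase → wisese   (a→e after a consonant, before a consonant other than r, m, n, p, b, f, v)
So the Morevu cognate is 'wisese'.

wisese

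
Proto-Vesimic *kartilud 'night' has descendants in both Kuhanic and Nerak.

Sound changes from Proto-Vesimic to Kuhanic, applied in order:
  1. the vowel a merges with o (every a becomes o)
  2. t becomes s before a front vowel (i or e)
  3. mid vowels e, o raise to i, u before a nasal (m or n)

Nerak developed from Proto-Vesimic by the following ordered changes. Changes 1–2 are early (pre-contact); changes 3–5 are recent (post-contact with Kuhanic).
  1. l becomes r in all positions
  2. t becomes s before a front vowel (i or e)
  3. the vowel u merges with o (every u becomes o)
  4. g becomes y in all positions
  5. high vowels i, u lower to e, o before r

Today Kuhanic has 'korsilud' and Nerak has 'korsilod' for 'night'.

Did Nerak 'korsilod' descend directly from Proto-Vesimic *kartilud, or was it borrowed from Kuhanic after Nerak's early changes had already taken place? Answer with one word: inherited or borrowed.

If inherited, *kartilud would pass through all of Nerak's changes:
Nerak: *kartilud > kartirud > karsirud > karsirod > karserod  (by unconditioned shift, palatalisation, vowel merger, pre-rhotic lowering)
If borrowed from Kuhanic 'korsilud' after the early changes, it would undergo only the recent ones:
  rule 3 (vowel merger): korsilud → korsilod
  rule 4 (unconditioned shift): no change (korsilod)
  rule 5 (pre-rhotic lowering): no change (korsilod)
  ⇒ as a loan: korsilod
Nerak 'korsilod' matches the loan outcome 'korsilod', not the inherited 'karserod' — it skipped the early Nerak changes, so it was borrowed from Kuhanic.

borrowed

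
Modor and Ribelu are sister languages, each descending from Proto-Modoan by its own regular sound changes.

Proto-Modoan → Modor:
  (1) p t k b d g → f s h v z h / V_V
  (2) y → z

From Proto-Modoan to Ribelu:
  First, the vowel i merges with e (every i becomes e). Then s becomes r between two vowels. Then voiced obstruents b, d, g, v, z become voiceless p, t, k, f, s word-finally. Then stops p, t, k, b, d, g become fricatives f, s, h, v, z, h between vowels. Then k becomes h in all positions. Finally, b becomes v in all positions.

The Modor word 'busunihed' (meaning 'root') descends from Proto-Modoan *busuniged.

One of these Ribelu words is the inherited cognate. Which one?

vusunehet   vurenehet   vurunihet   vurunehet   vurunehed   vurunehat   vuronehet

Ribelu: start from *busuniged.
  rule 1 (vowel merger): busuniged → busuneged
  rule 2 (rhotacism): busuneged → buruneged
  rule 3 (final devoicing): buruneged → buruneget
  rule 4 (intervocalic lenition): buruneget → burunehet
  rule 5: no change — burunehet
  rule 6 (unconditioned shift): burunehet → vurunehet
  ⇒ Ribelu vurunehet
Only 'vurunehet' matches the regular Ribelu development of *busuniged.

vurunehet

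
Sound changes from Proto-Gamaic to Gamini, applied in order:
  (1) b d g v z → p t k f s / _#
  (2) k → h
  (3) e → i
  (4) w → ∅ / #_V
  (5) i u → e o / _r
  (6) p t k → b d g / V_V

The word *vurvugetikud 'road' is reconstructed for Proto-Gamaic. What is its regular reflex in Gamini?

vorvugidihut

Gamini: *vurvugetikud > vurvugetikut > vurvugetihut > vurvugitihut > vorvugitihut > vorvugidihut  (by final devoicing, unconditioned shift, vowel merger, pre-rhotic lowering, intervocalic voicing)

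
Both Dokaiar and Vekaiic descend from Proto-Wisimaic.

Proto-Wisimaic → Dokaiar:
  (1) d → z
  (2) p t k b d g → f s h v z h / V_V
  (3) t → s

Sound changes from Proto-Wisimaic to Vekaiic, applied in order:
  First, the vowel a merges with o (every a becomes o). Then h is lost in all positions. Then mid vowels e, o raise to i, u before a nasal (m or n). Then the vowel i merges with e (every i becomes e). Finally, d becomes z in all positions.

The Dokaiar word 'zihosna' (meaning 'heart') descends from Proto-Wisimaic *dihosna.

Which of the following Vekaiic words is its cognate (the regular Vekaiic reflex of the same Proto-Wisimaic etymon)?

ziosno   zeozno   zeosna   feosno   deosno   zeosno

zeosno

Vekaiic: *dihosna
  dihosna → dihosno   [vowel merger]
  dihosno → diosno   [h-loss]
  diosno (rule 3 does not apply)
  diosno → deosno   [vowel merger]
  deosno → zeosno   [unconditioned shift]
  giving Vekaiic zeosno.
The other candidates each miss or misapply at least one Vekaiic change.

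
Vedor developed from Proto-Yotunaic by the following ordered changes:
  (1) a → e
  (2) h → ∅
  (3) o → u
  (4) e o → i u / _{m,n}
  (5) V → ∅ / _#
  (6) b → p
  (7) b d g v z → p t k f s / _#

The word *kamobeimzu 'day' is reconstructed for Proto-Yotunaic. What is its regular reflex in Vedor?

Vedor: *kamobeimzu
  kamobeimzu → kemobeimzu   [vowel merger]
  kemobeimzu (rule 2 does not apply)
  kemobeimzu → kemubeimzu   [vowel merger]
  kemubeimzu → kimubeimzu   [pre-nasal raising]
  kimubeimzu → kimubeimz   [apocope]
  kimubeimz → kimupeimz   [unconditioned shift]
  kimupeimz → kimupeims   [final devoicing]
  giving Vedor kimupeims.

kimupeims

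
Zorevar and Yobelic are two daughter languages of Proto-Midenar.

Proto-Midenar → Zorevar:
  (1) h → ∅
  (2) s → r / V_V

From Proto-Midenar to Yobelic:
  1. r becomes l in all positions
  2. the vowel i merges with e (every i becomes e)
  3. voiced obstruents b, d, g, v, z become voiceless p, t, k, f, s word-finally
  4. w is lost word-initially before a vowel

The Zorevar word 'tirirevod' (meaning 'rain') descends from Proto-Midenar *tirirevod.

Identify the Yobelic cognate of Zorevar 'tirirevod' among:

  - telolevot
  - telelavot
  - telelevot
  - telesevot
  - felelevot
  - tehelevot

Yobelic: *tirirevod > tililevod > telelevod > telelevot  (by unconditioned shift, vowel merger, final devoicing)
The other candidates each miss or misapply at least one Yobelic change.

telelevot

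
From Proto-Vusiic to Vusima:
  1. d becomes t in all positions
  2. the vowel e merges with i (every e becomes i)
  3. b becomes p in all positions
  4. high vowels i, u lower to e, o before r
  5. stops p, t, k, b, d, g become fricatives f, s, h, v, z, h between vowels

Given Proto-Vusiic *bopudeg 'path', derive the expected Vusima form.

pofusig

Vusima: *bopudeg
  bopudeg → boputeg   [unconditioned shift]
  boputeg → boputig   [vowel merger]
  boputig → poputig   [unconditioned shift]
  poputig (rule 4 does not apply)
  poputig → pofusig   [intervocalic lenition]
  giving Vusima pofusig.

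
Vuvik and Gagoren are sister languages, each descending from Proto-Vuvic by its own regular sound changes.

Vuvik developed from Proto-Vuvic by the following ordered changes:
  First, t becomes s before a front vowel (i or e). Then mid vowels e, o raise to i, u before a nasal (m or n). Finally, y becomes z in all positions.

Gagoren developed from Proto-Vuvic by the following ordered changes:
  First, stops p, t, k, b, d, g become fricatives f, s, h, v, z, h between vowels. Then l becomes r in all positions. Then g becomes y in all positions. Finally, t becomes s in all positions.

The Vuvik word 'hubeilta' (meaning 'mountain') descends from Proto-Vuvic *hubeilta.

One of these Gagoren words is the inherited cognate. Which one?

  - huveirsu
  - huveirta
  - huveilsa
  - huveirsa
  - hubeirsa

Gagoren: *hubeilta > huveilta > huveirta > huveirsa  (by intervocalic lenition, unconditioned shift, unconditioned shift)

huveirsa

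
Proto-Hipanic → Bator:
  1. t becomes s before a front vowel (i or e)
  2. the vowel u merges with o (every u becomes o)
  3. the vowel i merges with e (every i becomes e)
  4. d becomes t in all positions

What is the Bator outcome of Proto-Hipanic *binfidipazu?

benfetepazo

Bator: *binfidipazu
  binfidipazu (rule 1 does not apply)
  binfidipazu → binfidipazo   [vowel merger]
  binfidipazo → benfedepazo   [vowel merger]
  benfedepazo → benfetepazo   [unconditioned shift]
  giving Bator benfetepazo.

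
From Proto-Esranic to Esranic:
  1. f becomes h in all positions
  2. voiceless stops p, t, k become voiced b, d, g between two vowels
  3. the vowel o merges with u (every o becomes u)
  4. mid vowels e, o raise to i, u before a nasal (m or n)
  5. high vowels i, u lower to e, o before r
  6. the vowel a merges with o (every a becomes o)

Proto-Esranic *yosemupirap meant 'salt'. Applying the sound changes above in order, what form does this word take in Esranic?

Esranic: start from *yosemupirap.
  rule 1: no change — yosemupirap
  rule 2 (intervocalic voicing): yosemupirap → yosemubirap
  rule 3 (vowel merger): yosemubirap → yusemubirap
  rule 4 (pre-nasal raising): yusemubirap → yusimubirap
  rule 5 (pre-rhotic lowering): yusimubirap → yusimuberap
  rule 6 (vowel merger): yusimuberap → yusimuberop
  ⇒ Esranic yusimuberop

yusimuberop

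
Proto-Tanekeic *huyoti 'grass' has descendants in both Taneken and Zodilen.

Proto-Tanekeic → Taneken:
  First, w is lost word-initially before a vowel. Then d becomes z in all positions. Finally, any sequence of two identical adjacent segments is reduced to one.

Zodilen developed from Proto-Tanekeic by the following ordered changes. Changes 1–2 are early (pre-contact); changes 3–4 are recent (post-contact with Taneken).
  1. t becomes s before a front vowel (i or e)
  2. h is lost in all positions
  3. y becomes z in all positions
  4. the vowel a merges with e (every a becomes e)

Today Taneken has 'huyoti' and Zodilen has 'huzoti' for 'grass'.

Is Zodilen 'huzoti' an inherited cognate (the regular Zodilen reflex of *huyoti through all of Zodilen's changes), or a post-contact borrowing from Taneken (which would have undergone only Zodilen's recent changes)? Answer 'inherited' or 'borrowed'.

borrowed

If inherited, *huyoti would pass through all of Zodilen's changes:
Zodilen: start from *huyoti.
  rule 1 (palatalisation): huyoti → huyosi
  rule 2 (h-loss): huyosi → uyosi
  rule 3 (unconditioned shift): uyosi → uzosi
  rule 4: no change — uzosi
  ⇒ Zodilen uzosi
If borrowed from Taneken 'huyoti' after the early changes, it would undergo only the recent ones:
  rule 3 (unconditioned shift): huyoti → huzoti
  rule 4 (vowel merger): no change (huzoti)
  ⇒ as a loan: huzoti
Zodilen 'huzoti' matches the loan outcome 'huzoti', not the inherited 'uzosi' — it skipped the early Zodilen changes, so it was borrowed from Taneken.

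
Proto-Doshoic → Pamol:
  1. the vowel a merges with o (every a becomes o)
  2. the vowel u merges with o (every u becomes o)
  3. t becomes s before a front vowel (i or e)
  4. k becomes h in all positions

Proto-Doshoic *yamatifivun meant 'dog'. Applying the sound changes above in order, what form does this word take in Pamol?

Pamol: start from *yamatifivun.
  rule 1 (vowel merger): yamatifivun → yomotifivun
  rule 2 (vowel merger): yomotifivun → yomotifivon
  rule 3 (palatalisation): yomotifivon → yomosifivon
  rule 4: no change — yomosifivon
  ⇒ Pamol yomosifivon

yomosifivon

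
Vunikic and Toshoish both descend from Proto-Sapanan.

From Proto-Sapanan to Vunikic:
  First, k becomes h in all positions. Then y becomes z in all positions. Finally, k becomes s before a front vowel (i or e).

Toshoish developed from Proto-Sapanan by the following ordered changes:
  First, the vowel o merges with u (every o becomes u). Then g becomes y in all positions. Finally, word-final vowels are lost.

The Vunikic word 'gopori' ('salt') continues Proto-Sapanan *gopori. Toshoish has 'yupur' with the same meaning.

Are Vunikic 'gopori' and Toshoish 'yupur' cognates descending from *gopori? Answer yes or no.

yes

Derive the expected Toshoish reflex of *gopori:
Toshoish: *gopori > gupuri > yupuri > yupur  (by vowel merger, unconditioned shift, apocope)
Toshoish 'yupur' matches the regular reflex exactly, so the pair is cognate.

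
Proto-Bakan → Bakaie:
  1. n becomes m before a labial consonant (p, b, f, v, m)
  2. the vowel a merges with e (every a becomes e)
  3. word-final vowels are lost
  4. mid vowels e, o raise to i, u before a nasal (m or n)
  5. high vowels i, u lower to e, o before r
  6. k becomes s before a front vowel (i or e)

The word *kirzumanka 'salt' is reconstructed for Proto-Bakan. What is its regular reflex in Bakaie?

Bakaie: *kirzumanka > kirzumenke > kirzumenk > kirzumink > kerzumink > serzumink  (by vowel merger, apocope, pre-nasal raising, pre-rhotic lowering, palatalisation)

serzumink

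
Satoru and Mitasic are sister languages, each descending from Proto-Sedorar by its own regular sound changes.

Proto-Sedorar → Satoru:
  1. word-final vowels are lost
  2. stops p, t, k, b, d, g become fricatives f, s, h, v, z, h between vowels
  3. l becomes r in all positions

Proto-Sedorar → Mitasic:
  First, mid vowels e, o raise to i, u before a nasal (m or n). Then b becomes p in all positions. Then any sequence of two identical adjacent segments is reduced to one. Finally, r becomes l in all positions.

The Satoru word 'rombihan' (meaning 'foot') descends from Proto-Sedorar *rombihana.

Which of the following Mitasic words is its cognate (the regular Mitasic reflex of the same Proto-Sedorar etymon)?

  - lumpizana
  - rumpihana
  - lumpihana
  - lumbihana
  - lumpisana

lumpihana

Mitasic: start from *rombihana.
  rule 1 (pre-nasal raising): rombihana → rumbihana
  rule 2 (unconditioned shift): rumbihana → rumpihana
  rule 3: no change — rumpihana
  rule 4 (unconditioned shift): rumpihana → lumpihana
  ⇒ Mitasic lumpihana
The other candidates each miss or misapply at least one Mitasic change.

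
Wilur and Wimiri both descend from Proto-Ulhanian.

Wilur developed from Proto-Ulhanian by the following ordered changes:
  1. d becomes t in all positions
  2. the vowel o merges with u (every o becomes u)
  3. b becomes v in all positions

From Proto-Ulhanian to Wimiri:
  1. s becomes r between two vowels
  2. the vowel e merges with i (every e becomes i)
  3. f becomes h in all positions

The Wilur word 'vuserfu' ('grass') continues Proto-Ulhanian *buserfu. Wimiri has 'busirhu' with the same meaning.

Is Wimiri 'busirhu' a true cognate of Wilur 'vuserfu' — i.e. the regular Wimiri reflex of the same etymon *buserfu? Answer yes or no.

no

Derive the expected Wimiri reflex of *buserfu:
Wimiri: *buserfu > burerfu > burirfu > burirhu  (by rhotacism, vowel merger, unconditioned shift)
The regular Wimiri reflex would be 'burirhu', but the attested form is 'busirhu'. The correspondence is irregular, so they are not cognates (the Wimiri form has a different source).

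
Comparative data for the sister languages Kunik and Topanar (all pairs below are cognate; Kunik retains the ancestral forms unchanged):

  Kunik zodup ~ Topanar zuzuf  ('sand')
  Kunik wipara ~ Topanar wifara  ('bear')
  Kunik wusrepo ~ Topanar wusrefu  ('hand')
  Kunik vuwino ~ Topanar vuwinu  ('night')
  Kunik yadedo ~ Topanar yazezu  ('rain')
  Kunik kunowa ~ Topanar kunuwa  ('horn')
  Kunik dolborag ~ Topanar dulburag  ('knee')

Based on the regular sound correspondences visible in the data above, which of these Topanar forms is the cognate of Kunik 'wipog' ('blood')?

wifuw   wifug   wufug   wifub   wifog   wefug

wusrepo ~ wusrefu — Kunik p corresponds to Topanar f between vowels (before a back vowel).
zodup ~ zuzuf, kunowa ~ kunuwa — Kunik o corresponds to Topanar u after a consonant, before a consonant other than r, m, n, p, b, f, v.
Applying these to Kunik 'wipog':
  wipog → wifog   (p→f between vowels (before a back vowel))
  wifog → wifug   (o→u after a consonant, before a consonant other than r, m, n, p, b, f, v)
So the Topanar cognate is 'wifug'.

wifug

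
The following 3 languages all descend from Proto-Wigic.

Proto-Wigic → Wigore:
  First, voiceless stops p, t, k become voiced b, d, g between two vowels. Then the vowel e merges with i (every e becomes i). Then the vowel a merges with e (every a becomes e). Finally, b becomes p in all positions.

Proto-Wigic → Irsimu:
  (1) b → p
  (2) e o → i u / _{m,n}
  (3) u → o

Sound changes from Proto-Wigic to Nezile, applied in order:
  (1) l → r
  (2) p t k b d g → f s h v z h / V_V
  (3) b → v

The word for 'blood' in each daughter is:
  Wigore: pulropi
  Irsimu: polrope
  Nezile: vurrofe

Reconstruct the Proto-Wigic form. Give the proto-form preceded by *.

*bulrope

Position 7: Wigore has i, Irsimu has e, Nezile has e. Irsimu preserves e here (none of its changes turn any other segment into e), so the proto-segment is *e.
Position 3: Wigore has l, Irsimu has l, Nezile has r. Wigore preserves l here (none of its changes turn any other segment into l), so the proto-segment is *l.
Position 1: Wigore has p, Irsimu has p, Nezile has v. Taking the neighbouring segments as reconstructed: Wigore p could go back to *p or *b; Irsimu p could go back to *p or *b; Nezile v could go back to *b or *v — the one source consistent with every daughter is *b.
This points to *bulrope. Verify forward in each daughter:
Wigore: start from *bulrope.
  rule 1 (intervocalic voicing): bulrope → bulrobe
  rule 2 (vowel merger): bulrobe → bulrobi
  rule 3: no change — bulrobi
  rule 4 (unconditioned shift): bulrobi → pulropi
  ⇒ Wigore pulropi
Irsimu: start from *bulrope.
  rule 1 (unconditioned shift): bulrope → pulrope
  rule 2: no change — pulrope
  rule 3 (vowel merger): pulrope → polrope
  ⇒ Irsimu polrope
Nezile: *bulrope
  bulrope → burrope   [unconditioned shift]
  burrope → burrofe   [intervocalic lenition]
  burrofe → vurrofe   [unconditioned shift]
  giving Nezile vurrofe.
Only *bulrope yields all of Wigore pulropi, Irsimu polrope, Nezile vurrofe.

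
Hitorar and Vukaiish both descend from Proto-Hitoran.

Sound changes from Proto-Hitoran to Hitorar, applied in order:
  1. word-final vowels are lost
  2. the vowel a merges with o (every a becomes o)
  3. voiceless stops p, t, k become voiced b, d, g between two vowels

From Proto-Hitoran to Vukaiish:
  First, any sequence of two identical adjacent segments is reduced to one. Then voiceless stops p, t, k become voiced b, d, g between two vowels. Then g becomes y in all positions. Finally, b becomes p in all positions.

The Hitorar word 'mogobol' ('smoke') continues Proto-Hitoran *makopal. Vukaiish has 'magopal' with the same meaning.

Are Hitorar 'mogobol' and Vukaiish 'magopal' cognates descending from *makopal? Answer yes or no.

Derive the expected Vukaiish reflex of *makopal:
Vukaiish: *makopal > magobal > mayobal > mayopal  (by intervocalic voicing, unconditioned shift, unconditioned shift)
The regular Vukaiish reflex would be 'mayopal', but the attested form is 'magopal'. The correspondence is irregular, so they are not cognates (the Vukaiish form has a different source).

no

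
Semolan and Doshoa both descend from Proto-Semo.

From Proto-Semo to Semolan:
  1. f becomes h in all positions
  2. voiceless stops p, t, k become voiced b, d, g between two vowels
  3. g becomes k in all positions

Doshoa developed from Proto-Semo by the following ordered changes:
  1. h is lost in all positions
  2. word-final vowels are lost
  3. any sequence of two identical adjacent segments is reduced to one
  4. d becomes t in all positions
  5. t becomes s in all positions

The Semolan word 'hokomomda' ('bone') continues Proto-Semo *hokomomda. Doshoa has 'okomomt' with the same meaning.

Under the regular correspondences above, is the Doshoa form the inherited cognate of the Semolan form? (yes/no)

no

Derive the expected Doshoa reflex of *hokomomda:
Doshoa: *hokomomda
  hokomomda → okomomda   [h-loss]
  okomomda → okomomd   [apocope]
  okomomd (rule 3 does not apply)
  okomomd → okomomt   [unconditioned shift]
  okomomt → okomoms   [unconditioned shift]
  giving Doshoa okomoms.
The regular Doshoa reflex would be 'okomoms', but the attested form is 'okomomt'. The correspondence is irregular, so they are not cognates (the Doshoa form has a different source).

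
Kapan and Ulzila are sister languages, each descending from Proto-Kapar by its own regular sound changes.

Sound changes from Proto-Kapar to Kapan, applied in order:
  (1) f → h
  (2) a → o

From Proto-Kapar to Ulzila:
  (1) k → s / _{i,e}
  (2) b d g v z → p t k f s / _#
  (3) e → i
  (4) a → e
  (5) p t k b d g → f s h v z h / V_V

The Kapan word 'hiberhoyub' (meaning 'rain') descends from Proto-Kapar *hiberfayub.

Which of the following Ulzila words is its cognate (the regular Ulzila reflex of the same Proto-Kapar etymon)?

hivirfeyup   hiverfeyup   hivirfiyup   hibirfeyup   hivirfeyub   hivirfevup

hivirfeyup

Ulzila: *hiberfayub > hiberfayup > hibirfayup > hibirfeyup > hivirfeyup  (by final devoicing, vowel merger, vowel merger, intervocalic lenition)
Among the options, 'hivirfeyup' alone shows every Ulzila change applied in order.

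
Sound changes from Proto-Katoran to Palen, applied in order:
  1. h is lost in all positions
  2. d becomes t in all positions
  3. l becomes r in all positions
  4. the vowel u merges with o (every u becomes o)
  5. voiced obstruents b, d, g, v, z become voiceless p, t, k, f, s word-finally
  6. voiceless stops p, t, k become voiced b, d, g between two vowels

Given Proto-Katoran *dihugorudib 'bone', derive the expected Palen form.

tiogorodip

Palen: *dihugorudib > diugorudib > tiugorutib > tiogorotib > tiogorotip > tiogorodip  (by h-loss, unconditioned shift, vowel merger, final devoicing, intervocalic voicing)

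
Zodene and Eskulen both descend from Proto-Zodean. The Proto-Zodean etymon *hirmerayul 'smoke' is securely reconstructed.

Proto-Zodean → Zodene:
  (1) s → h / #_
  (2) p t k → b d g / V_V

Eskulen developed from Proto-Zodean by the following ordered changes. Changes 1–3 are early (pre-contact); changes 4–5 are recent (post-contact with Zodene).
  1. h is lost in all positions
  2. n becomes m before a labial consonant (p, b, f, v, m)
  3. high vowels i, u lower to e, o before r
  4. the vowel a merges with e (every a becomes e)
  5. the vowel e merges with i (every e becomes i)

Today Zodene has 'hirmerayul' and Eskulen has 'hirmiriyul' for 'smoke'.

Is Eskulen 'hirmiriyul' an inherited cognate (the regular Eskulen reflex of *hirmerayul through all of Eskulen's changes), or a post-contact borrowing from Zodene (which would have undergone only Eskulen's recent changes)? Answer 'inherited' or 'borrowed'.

borrowed

If inherited, *hirmerayul would pass through all of Eskulen's changes:
Eskulen: start from *hirmerayul.
  rule 1 (h-loss): hirmerayul → irmerayul
  rule 2: no change — irmerayul
  rule 3 (pre-rhotic lowering): irmerayul → ermerayul
  rule 4 (vowel merger): ermerayul → ermereyul
  rule 5 (vowel merger): ermereyul → irmiriyul
  ⇒ Eskulen irmiriyul
If borrowed from Zodene 'hirmerayul' after the early changes, it would undergo only the recent ones:
  rule 4 (vowel merger): hirmerayul → hirmereyul
  rule 5 (vowel merger): hirmereyul → hirmiriyul
  ⇒ as a loan: hirmiriyul
Eskulen 'hirmiriyul' matches the loan outcome 'hirmiriyul', not the inherited 'irmiriyul' — it skipped the early Eskulen changes, so it was borrowed from Zodene.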